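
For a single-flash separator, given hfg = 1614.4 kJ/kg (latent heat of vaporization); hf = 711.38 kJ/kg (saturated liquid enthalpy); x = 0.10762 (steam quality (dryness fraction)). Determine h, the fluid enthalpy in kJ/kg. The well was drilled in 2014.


h = hf + x * hfg
h = 711.38 + 0.10762 * 1614.4
h = 885.12 kJ/kg


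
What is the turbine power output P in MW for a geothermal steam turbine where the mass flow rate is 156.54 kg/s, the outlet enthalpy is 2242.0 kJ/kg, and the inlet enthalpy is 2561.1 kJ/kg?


P = mdot * (h_in - h_out) / 1000
P = 156.54 * (2561.1 - 2242.0) / 1000
P = 49.952 MW


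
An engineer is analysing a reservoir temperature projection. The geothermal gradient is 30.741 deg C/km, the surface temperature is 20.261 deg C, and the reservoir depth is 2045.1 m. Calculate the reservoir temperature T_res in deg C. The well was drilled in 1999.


T_res = T_surf + grad * d / 1000
T_res = 20.261 + 30.741 * 2045.1 / 1000
T_res = 83.129 deg C


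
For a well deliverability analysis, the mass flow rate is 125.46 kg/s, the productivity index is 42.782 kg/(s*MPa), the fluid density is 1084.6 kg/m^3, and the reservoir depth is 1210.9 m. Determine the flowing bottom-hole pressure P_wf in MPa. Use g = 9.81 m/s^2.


Step 1: P_i = rho*g*h/1e6 = 1084.6*9.81*1210.9/1e6 = 12.88389 MPa
Step 2: P_wf = P_i - mdot/PI = 12.88389 - 125.46/42.782 = 9.9513 MPa
P_wf = 9.9513 MPa


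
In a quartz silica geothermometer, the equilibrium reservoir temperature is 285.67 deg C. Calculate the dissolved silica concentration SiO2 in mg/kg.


SiO2 = 10^(5.19 - 1309/(T_eq + 273.15))
SiO2 = 10^(5.19 - 1309/(285.67 + 273.15))
SiO2 = 703.99 mg/kg


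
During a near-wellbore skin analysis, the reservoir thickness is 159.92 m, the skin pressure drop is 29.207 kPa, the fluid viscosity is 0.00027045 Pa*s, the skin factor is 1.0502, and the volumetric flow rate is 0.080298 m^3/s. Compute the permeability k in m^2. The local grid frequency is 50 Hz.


k = S*q*mu / (2*pi*dP_s*1000*hr)
k = 1.0502*0.080298*0.00027045 / (2*pi*29.207*1000*159.92)
k = 7.7713e-13 m^2


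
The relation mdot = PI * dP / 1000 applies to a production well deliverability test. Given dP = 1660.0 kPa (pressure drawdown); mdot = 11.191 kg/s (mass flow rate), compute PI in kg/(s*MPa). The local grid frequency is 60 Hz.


PI = mdot * 1000 / dP
PI = 11.191 * 1000 / 1660.0
PI = 6.7416 kg/(s*MPa)


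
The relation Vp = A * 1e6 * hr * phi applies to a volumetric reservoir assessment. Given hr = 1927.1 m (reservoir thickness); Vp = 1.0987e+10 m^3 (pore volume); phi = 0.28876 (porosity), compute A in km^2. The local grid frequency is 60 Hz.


A = Vp / (1e6 * hr * phi)
A = 1.0987e+10 / (1e6 * 1927.1 * 0.28876)
A = 19.744 km^2


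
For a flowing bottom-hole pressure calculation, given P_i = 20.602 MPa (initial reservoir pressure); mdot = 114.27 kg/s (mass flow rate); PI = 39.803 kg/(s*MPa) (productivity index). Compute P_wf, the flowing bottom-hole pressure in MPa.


P_wf = P_i - mdot / PI
P_wf = 20.602 - 114.27 / 39.803
P_wf = 17.731 MPa


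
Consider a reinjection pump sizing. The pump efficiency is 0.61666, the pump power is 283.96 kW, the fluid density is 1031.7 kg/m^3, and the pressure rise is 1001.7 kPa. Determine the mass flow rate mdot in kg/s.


mdot = P_pump * rho * eta / dP
mdot = 283.96 * 1031.7 * 0.61666 / 1001.7
mdot = 180.35 kg/s


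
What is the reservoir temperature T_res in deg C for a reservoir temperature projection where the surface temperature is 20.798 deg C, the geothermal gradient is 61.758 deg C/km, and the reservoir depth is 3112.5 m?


T_res = T_surf + grad * d / 1000
T_res = 20.798 + 61.758 * 3112.5 / 1000
T_res = 213.02 deg C


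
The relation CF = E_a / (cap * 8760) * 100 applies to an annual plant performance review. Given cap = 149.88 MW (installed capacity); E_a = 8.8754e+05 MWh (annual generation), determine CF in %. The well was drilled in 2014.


CF = E_a / (cap * 8760) * 100
CF = 8.8754e+05 / (149.88 * 8760) * 100
CF = 67.599 %


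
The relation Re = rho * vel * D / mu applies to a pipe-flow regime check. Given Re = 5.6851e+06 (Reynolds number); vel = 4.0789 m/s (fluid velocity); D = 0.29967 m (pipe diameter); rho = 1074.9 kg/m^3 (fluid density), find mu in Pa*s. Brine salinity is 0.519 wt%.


mu = rho * vel * D / Re
mu = 1074.9 * 4.0789 * 0.29967 / 5.6851e+06
mu = 0.00023111 Pa*s


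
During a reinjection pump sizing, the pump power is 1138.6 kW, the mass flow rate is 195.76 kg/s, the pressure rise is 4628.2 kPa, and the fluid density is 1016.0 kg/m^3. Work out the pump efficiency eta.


eta = mdot * dP / (rho * P_pump)
eta = 195.76 * 4628.2 / (1016.0 * 1138.6)
eta = 0.78320


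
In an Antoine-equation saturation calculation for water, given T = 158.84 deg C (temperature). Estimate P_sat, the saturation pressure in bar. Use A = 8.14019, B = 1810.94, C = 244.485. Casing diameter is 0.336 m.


P_sat = 10^(A - B/(C + T)) / 760 * 0.101325
P_sat = 10^(8.14019 - 1810.94/(244.485 + 158.84)) / 760 * 0.101325
P_sat = 0.5957532 MPa
Convert: 0.5957532 MPa * 10.0 = 5.9575 bar
P_sat = 5.9575 bar


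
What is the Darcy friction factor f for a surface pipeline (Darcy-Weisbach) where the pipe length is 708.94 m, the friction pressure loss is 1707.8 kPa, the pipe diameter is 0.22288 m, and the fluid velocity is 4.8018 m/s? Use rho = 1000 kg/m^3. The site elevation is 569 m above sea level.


f = dP*1000 / ((L/D)*(rho*vel^2/2))
f = 1707.8*1000 / ((708.94/0.22288)*(1000*4.8018^2/2))
f = 0.046572


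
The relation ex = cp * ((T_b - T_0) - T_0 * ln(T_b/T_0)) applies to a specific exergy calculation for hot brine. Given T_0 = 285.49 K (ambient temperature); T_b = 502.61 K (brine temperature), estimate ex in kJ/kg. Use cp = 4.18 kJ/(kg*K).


ex = cp * ((T_b - T_0) - T_0 * ln(T_b/T_0))
ex = 4.18 * ((502.61 - 285.49) - 285.49 * ln(502.61/285.49))
ex = 232.59 kJ/kg


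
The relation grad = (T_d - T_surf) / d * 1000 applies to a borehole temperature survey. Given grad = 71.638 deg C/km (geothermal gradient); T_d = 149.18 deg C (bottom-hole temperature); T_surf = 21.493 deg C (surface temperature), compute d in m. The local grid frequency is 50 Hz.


d = (T_d - T_surf) / grad * 1000
d = (149.18 - 21.493) / 71.638 * 1000
d = 1782.4 m


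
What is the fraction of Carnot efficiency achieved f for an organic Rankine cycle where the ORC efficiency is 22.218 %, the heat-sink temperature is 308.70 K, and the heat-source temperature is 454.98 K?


f = (eta_orc/100) / (1 - Tc/Th)
f = (22.218/100) / (1 - 308.70/454.98)
f = 0.69105


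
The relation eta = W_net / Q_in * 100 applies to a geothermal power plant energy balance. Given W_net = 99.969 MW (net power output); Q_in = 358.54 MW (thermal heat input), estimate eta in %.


eta = W_net / Q_in * 100
eta = 99.969 / 358.54 * 100
eta = 27.882 %


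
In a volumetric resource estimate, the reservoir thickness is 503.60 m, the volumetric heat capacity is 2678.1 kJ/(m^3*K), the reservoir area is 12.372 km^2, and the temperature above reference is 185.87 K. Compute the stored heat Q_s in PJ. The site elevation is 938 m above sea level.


Step 1: Vr = A*1e6*hr = 12.372*1e6*503.6 = 6.230539e+09 m^3
Step 2: Q_s = Vr*rhoc*dT/1e12 = 6.230539e+09*2678.1*185.87/1e12 = 3101.4 PJ
Q_s = 3101.4 PJ


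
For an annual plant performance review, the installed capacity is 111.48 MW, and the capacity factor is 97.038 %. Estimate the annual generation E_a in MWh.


E_a = CF / 100 * cap * 8760
E_a = 97.038 / 100 * 111.48 * 8760
E_a = 9.4764e+05 MWh


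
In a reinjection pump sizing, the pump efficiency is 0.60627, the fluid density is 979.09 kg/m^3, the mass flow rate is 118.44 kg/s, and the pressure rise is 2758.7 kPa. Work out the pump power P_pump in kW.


P_pump = mdot * dP / (rho * eta)
P_pump = 118.44 * 2758.7 / (979.09 * 0.60627)
P_pump = 550.45 kW


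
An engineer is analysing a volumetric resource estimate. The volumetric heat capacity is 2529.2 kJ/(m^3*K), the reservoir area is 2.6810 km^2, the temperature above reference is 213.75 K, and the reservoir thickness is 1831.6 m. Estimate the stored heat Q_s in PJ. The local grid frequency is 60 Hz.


Step 1: Vr = A*1e6*hr = 2.681*1e6*1831.6 = 4.910520e+09 m^3
Step 2: Q_s = Vr*rhoc*dT/1e12 = 4.910520e+09*2529.2*213.75/1e12 = 2654.7 PJ
Q_s = 2654.7 PJ


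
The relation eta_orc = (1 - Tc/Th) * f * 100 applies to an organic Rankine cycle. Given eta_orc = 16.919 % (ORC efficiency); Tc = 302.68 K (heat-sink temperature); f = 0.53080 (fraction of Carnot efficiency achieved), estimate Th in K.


Th = Tc / (1 - (eta_orc/100)/f)
Th = 302.68 / (1 - (16.919/100)/0.53080)
Th = 444.30 K


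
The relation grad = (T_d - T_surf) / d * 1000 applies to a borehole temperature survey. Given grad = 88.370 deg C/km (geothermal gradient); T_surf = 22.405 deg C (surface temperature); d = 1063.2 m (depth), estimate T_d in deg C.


T_d = T_surf + grad * d / 1000
T_d = 22.405 + 88.370 * 1063.2 / 1000
T_d = 116.36 deg C


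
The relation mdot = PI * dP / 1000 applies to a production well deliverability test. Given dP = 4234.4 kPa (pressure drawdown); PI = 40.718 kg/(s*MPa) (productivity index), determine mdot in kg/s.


mdot = PI * dP / 1000
mdot = 40.718 * 4234.4 / 1000
mdot = 172.42 kg/s


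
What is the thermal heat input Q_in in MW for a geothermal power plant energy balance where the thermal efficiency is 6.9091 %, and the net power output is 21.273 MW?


Q_in = W_net / (eta / 100)
Q_in = 21.273 / (6.9091 / 100)
Q_in = 307.90 MW


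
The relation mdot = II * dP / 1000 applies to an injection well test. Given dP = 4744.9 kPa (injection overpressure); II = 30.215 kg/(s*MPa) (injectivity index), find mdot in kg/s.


mdot = II * dP / 1000
mdot = 30.215 * 4744.9 / 1000
mdot = 143.37 kg/s


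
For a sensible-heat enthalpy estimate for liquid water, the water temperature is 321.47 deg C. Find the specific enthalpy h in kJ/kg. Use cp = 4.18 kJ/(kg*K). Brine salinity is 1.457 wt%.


h = cp * T
h = 4.18 * 321.47
h = 1343.7 kJ/kg


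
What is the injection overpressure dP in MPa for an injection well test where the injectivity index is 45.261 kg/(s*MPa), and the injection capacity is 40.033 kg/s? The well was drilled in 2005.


dP = mdot * 1000 / II
dP = 40.033 * 1000 / 45.261
dP = 884.4922 kPa
Convert: 884.4922 kPa * 0.001 = 0.88449 MPa
dP = 0.88449 MPa


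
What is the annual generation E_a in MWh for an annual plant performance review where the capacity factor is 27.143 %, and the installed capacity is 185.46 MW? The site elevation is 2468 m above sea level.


E_a = CF / 100 * cap * 8760
E_a = 27.143 / 100 * 185.46 * 8760
E_a = 4.4097e+05 MWh


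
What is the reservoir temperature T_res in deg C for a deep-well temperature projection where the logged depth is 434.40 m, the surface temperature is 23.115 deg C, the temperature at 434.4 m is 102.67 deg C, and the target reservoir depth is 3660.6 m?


Step 1: grad = (T_d1 - T_surf)/d1 * 1000 = (102.67 - 23.115)/434.4 * 1000 = 183.1377 deg C/km
Step 2: T_res = T_surf + grad*d2/1000 = 23.115 + 183.1377*3660.6/1000 = 693.51 deg C
T_res = 693.51 deg C


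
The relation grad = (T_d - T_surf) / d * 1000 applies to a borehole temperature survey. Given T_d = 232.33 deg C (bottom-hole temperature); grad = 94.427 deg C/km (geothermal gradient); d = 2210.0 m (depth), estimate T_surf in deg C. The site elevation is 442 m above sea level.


T_surf = T_d - grad * d / 1000
T_surf = 232.33 - 94.427 * 2210.0 / 1000
T_surf = 23.646 deg C


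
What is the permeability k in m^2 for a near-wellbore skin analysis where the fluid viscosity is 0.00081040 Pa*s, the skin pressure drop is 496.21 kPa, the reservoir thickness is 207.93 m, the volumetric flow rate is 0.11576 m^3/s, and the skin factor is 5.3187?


k = S*q*mu / (2*pi*dP_s*1000*hr)
k = 5.3187*0.11576*0.00081040 / (2*pi*496.21*1000*207.93)
k = 7.6966e-13 m^2


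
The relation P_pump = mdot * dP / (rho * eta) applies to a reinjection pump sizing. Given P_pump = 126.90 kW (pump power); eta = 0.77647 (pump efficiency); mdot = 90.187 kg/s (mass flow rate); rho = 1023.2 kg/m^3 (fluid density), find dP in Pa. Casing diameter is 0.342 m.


dP = P_pump * rho * eta / mdot
dP = 126.90 * 1023.2 * 0.77647 / 90.187
dP = 1117.900 kPa
Convert: 1117.900 kPa * 1000.0 = 1.1179e+06 Pa
dP = 1.1179e+06 Pa


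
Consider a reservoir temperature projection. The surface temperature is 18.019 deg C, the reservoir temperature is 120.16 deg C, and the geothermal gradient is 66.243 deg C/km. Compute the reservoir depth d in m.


d = (T_res - T_surf) / grad * 1000
d = (120.16 - 18.019) / 66.243 * 1000
d = 1541.9 m


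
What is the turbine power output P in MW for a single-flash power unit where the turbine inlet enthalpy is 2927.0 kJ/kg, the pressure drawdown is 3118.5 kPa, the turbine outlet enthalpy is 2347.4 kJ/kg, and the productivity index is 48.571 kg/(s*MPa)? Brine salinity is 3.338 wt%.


Step 1: mdot = PI * dP / 1000 = 48.571 * 3118.5 / 1000 = 151.4687 kg/s
Step 2: P = mdot*(h_in - h_out)/1000 = 151.4687*(2927.0 - 2347.4)/1000 = 87.791 MW
P = 87.791 MW


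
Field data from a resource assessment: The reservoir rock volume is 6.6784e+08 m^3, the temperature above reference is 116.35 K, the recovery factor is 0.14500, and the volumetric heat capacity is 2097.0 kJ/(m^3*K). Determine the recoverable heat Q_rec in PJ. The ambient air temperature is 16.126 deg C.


Step 1: Q_s = Vr*rhoc*dT/1e12 = 6.6784e+08*2097.0*116.35/1e12 = 162.9436 PJ
Step 2: Q_rec = Q_s * RF = 162.9436 * 0.145 = 23.627 PJ
Q_rec = 23.627 PJ


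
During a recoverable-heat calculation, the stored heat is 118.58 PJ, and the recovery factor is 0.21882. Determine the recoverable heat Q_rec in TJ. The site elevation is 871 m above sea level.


Q_rec = Q_s * RF
Q_rec = 118.58 * 0.21882
Q_rec = 25.94768 PJ
Convert: 25.94768 PJ * 1000.0 = 25948 TJ
Q_rec = 25948 TJ


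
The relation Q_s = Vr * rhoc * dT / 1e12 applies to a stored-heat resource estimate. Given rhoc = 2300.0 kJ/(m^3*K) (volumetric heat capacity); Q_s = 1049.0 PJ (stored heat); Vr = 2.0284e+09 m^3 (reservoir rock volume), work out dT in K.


dT = Q_s * 1e12 / (Vr * rhoc)
dT = 1049.0 * 1e12 / (2.0284e+09 * 2300.0)
dT = 224.85 K


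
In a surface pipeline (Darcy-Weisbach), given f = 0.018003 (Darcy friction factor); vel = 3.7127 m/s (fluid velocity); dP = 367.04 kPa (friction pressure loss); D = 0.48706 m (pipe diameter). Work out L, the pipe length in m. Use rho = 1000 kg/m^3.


L = dP*1000*D / (f*rho*vel^2/2)
L = 367.04*1000*0.48706 / (0.018003*1000*3.7127^2/2)
L = 1440.8 m


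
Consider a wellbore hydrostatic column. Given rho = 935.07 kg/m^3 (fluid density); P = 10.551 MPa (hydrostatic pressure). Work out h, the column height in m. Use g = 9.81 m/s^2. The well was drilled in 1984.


h = P * 1e6 / (g * rho)
h = 10.551 * 1e6 / (9.81 * 935.07)
h = 1150.2 m


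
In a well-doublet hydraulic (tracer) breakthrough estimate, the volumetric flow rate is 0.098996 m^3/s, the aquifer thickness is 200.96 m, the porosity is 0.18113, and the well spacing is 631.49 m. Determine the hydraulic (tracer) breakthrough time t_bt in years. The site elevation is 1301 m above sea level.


t_bt = pi * hr * phi * L^2 / (3 * Qv) / (365.25*86400)
t_bt = pi * 200.96 * 0.18113 * 631.49^2 / (3 * 0.098996) / (365.25*86400)
t_bt = 4.8656 years


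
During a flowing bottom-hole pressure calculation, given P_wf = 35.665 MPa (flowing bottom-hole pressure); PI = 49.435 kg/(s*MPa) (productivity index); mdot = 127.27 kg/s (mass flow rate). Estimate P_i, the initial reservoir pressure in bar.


P_i = P_wf + mdot / PI
P_i = 35.665 + 127.27 / 49.435
P_i = 38.23949 MPa
Convert: 38.23949 MPa * 10.0 = 382.39 bar
P_i = 382.39 bar


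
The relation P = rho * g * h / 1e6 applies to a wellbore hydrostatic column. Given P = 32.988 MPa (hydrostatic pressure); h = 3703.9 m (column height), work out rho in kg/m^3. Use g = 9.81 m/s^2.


rho = P * 1e6 / (g * h)
rho = 32.988 * 1e6 / (9.81 * 3703.9)
rho = 907.88 kg/m^3


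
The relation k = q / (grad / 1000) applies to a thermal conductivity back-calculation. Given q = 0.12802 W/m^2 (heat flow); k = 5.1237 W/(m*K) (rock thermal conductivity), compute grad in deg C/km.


grad = q / k * 1000
grad = 0.12802 / 5.1237 * 1000
grad = 24.986 deg C/km


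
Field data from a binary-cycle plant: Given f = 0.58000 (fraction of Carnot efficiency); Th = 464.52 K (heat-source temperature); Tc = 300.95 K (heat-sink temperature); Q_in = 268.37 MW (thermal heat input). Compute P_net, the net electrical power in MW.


Step 1: eta = (1 - Tc/Th)*f = (1 - 300.95/464.52)*0.58 = 0.2042336
Step 2: P_net = eta * Q_in = 0.2042336 * 268.37 = 54.810 MW
P_net = 54.810 MW


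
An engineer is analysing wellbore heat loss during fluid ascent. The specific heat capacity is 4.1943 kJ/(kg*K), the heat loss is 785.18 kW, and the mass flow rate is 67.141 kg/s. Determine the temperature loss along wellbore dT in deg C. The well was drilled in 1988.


dT = Q_loss / (mdot * cp)
dT = 785.18 / (67.141 * 4.1943)
dT = 2.788187 K
Convert (temperature difference, 1 K = 1 deg C): 2.788187 K = 2.788187 deg C
dT = 2.7882 deg C


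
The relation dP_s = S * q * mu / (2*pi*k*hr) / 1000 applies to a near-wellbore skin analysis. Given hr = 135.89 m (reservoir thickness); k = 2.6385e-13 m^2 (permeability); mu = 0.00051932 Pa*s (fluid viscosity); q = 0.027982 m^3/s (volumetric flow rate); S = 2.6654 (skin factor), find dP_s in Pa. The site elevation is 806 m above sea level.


dP_s = S * q * mu / (2*pi*k*hr) / 1000
dP_s = 2.6654 * 0.027982 * 0.00051932 / (2*pi*2.6385e-13*135.89) / 1000
dP_s = 171.9300 kPa
Convert: 171.9300 kPa * 1000.0 = 1.7193e+05 Pa
dP_s = 1.7193e+05 Pa


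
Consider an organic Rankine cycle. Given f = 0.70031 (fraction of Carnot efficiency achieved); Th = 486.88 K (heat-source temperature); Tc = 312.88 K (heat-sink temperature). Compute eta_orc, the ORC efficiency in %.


eta_orc = (1 - Tc/Th) * f * 100
eta_orc = (1 - 312.88/486.88) * 0.70031 * 100
eta_orc = 25.028 %


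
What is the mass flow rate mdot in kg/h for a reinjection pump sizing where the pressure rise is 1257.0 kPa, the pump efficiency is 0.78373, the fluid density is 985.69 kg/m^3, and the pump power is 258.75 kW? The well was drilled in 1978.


mdot = P_pump * rho * eta / dP
mdot = 258.75 * 985.69 * 0.78373 / 1257.0
mdot = 159.0201 kg/s
Convert: 159.0201 kg/s * 3600.0 = 5.7247e+05 kg/h
mdot = 5.7247e+05 kg/h


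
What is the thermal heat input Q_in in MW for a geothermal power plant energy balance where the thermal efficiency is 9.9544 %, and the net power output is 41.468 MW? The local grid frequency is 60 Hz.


Q_in = W_net / (eta / 100)
Q_in = 41.468 / (9.9544 / 100)
Q_in = 416.58 MW


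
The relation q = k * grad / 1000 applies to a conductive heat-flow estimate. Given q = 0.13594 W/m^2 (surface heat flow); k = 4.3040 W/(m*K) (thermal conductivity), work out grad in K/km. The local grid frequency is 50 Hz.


grad = q * 1000 / k
grad = 0.13594 * 1000 / 4.3040
grad = 31.58457 deg C/km
Convert: 31.58457 deg C/km * 1.0 = 31.585 K/km
grad = 31.585 K/km


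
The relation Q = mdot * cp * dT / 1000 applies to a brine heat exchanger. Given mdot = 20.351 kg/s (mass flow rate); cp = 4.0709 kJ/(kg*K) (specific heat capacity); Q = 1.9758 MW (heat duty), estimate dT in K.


dT = Q * 1000 / (mdot * cp)
dT = 1.9758 * 1000 / (20.351 * 4.0709)
dT = 23.849 K


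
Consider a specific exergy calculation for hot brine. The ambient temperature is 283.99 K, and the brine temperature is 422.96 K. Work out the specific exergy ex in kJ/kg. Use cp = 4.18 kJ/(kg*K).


ex = cp * ((T_b - T_0) - T_0 * ln(T_b/T_0))
ex = 4.18 * ((422.96 - 283.99) - 283.99 * ln(422.96/283.99))
ex = 108.04 kJ/kg


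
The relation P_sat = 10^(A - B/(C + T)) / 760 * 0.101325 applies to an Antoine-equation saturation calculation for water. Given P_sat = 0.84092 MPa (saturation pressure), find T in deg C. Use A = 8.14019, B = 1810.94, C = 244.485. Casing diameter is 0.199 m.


T = B / (A - log10(P_sat * 760 / 0.101325)) - C
T = 1810.94 / (8.14019 - log10(0.84092 * 760 / 0.101325)) - 244.485
T = 172.75 deg C


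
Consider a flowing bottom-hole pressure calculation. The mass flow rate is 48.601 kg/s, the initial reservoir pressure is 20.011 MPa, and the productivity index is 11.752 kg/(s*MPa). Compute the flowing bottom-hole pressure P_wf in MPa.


P_wf = P_i - mdot / PI
P_wf = 20.011 - 48.601 / 11.752
P_wf = 15.875 MPa


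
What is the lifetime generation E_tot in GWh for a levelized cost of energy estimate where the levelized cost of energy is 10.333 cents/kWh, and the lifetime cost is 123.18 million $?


E_tot = C_tot / LCOE * 100
E_tot = 123.18 / 10.333 * 100
E_tot = 1192.1 GWh


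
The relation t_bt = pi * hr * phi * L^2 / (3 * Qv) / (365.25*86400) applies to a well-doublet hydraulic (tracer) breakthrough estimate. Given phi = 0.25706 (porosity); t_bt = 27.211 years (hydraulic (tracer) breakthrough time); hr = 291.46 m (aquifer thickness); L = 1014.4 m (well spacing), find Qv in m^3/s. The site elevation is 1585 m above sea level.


Qv = pi*hr*phi*L^2 / (3*t_bt*365.25*86400)
Qv = pi*291.46*0.25706*1014.4^2 / (3*27.211*365.25*86400)
Qv = 0.094018 m^3/s


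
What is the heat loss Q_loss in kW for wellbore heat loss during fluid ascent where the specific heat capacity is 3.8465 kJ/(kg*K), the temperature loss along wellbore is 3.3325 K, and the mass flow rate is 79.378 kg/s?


Q_loss = mdot * cp * dT
Q_loss = 79.378 * 3.8465 * 3.3325
Q_loss = 1017.5 kW


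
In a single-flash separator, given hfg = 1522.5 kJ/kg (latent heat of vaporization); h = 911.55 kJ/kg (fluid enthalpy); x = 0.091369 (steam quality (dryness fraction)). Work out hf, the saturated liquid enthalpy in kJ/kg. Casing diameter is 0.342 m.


hf = h - x * hfg
hf = 911.55 - 0.091369 * 1522.5
hf = 772.44 kJ/kg


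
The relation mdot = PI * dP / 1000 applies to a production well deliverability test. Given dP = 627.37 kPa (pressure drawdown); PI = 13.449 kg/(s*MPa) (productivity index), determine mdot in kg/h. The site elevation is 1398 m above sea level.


mdot = PI * dP / 1000
mdot = 13.449 * 627.37 / 1000
mdot = 8.437499 kg/s
Convert: 8.437499 kg/s * 3600.0 = 30375 kg/h
mdot = 30375 kg/h


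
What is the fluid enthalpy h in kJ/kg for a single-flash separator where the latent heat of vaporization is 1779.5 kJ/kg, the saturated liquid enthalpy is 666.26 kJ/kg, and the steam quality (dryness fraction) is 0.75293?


h = hf + x * hfg
h = 666.26 + 0.75293 * 1779.5
h = 2006.1 kJ/kg


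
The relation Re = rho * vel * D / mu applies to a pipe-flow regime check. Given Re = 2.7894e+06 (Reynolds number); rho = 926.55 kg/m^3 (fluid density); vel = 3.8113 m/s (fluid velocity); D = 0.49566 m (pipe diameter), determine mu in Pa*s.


mu = rho * vel * D / Re
mu = 926.55 * 3.8113 * 0.49566 / 2.7894e+06
mu = 0.00062750 Pa*s


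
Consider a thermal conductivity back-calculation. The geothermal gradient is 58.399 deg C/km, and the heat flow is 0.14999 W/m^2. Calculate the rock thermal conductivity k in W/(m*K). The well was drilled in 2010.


k = q / (grad / 1000)
k = 0.14999 / (58.399 / 1000)
k = 2.5684 W/(m*K)


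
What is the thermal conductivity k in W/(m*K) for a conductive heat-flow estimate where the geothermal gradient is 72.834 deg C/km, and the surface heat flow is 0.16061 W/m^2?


k = q * 1000 / grad
k = 0.16061 * 1000 / 72.834
k = 2.2052 W/(m*K)


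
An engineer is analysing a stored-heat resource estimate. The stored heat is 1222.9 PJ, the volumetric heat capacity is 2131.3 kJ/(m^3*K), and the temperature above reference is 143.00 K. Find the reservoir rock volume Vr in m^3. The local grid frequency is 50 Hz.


Vr = Q_s * 1e12 / (rhoc * dT)
Vr = 1222.9 * 1e12 / (2131.3 * 143.00)
Vr = 4.0125e+09 m^3


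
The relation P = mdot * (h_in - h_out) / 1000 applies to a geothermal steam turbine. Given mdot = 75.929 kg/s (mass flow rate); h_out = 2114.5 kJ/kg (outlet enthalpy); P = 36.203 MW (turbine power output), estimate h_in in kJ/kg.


h_in = h_out + P * 1000 / mdot
h_in = 2114.5 + 36.203 * 1000 / 75.929
h_in = 2591.3 kJ/kg


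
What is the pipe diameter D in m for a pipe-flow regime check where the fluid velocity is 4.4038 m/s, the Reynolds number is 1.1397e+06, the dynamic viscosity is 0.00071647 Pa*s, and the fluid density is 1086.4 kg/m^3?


D = Re * mu / (rho * vel)
D = 1.1397e+06 * 0.00071647 / (1086.4 * 4.4038)
D = 0.17068 m


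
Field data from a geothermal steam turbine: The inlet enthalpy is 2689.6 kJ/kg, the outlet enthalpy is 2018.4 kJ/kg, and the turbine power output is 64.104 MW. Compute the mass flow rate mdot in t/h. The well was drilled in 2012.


mdot = P * 1000 / (h_in - h_out)
mdot = 64.104 * 1000 / (2689.6 - 2018.4)
mdot = 95.50656 kg/s
Convert: 95.50656 kg/s * 3.6 = 343.82 t/h
mdot = 343.82 t/h


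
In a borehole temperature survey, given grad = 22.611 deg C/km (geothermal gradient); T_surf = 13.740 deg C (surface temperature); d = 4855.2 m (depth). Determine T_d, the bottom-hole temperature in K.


T_d = T_surf + grad * d / 1000
T_d = 13.740 + 22.611 * 4855.2 / 1000
T_d = 123.5209 deg C
Convert to K: 123.5209 + 273.15 = 396.67 K
T_d = 396.67 K


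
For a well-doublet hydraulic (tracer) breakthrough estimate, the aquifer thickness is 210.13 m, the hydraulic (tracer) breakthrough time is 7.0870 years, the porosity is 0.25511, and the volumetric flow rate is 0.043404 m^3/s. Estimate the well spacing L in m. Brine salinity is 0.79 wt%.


L = sqrt(t_bt*365.25*86400*3*Qv / (pi*hr*phi))
L = sqrt(7.0870*365.25*86400*3*0.043404 / (pi*210.13*0.25511))
L = 415.84 m


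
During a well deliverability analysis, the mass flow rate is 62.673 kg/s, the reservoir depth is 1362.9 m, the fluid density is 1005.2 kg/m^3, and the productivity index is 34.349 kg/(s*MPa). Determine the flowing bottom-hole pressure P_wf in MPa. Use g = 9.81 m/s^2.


Step 1: P_i = rho*g*h/1e6 = 1005.2*9.81*1362.9/1e6 = 13.43957 MPa
Step 2: P_wf = P_i - mdot/PI = 13.43957 - 62.673/34.349 = 11.615 MPa
P_wf = 11.615 MPa


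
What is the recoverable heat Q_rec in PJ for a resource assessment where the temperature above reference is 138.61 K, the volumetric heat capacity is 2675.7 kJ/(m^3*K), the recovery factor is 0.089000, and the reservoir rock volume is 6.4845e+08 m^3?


Step 1: Q_s = Vr*rhoc*dT/1e12 = 6.4845e+08*2675.7*138.61/1e12 = 240.4963 PJ
Step 2: Q_rec = Q_s * RF = 240.4963 * 0.089 = 21.404 PJ
Q_rec = 21.404 PJ


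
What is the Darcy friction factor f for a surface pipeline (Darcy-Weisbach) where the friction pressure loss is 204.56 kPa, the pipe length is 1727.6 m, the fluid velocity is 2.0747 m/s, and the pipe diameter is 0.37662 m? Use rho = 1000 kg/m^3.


f = dP*1000 / ((L/D)*(rho*vel^2/2))
f = 204.56*1000 / ((1727.6/0.37662)*(1000*2.0747^2/2))
f = 0.020721


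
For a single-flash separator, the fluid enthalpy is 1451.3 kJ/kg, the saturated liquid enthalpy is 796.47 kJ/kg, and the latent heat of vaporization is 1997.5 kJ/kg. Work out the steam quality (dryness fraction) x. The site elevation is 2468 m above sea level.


x = (h - hf) / hfg
x = (1451.3 - 796.47) / 1997.5
x = 0.32782


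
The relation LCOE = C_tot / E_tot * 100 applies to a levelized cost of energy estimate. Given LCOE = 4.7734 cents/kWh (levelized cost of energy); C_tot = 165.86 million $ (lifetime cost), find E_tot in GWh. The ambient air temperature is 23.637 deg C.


E_tot = C_tot / LCOE * 100
E_tot = 165.86 / 4.7734 * 100
E_tot = 3474.7 GWh


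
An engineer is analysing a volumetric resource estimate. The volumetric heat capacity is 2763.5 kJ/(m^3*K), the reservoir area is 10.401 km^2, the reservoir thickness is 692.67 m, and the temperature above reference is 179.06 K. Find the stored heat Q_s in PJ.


Step 1: Vr = A*1e6*hr = 10.401*1e6*692.67 = 7.204461e+09 m^3
Step 2: Q_s = Vr*rhoc*dT/1e12 = 7.204461e+09*2763.5*179.06/1e12 = 3565.0 PJ
Q_s = 3565.0 PJ


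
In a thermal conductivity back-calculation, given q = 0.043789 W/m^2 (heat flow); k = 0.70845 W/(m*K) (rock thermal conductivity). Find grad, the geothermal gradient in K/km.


grad = q / k * 1000
grad = 0.043789 / 0.70845 * 1000
grad = 61.80958 deg C/km
Convert: 61.80958 deg C/km * 1.0 = 61.810 K/km
grad = 61.810 K/km


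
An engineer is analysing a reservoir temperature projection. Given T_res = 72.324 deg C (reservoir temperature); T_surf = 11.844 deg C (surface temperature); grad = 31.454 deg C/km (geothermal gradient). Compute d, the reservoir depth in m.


d = (T_res - T_surf) / grad * 1000
d = (72.324 - 11.844) / 31.454 * 1000
d = 1922.8 m


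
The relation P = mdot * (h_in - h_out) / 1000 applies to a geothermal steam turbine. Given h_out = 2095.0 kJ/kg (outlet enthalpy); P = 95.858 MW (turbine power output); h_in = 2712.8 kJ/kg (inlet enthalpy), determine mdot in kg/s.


mdot = P * 1000 / (h_in - h_out)
mdot = 95.858 * 1000 / (2712.8 - 2095.0)
mdot = 155.16 kg/s


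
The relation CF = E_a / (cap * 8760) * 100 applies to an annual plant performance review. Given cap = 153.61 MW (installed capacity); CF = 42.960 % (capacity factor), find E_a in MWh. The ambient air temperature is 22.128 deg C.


E_a = CF / 100 * cap * 8760
E_a = 42.960 / 100 * 153.61 * 8760
E_a = 5.7808e+05 MWh


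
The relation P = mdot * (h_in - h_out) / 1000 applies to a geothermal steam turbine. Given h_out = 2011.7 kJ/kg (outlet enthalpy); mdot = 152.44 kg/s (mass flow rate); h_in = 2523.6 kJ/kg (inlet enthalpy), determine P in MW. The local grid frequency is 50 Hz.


P = mdot * (h_in - h_out) / 1000
P = 152.44 * (2523.6 - 2011.7) / 1000
P = 78.034 MW


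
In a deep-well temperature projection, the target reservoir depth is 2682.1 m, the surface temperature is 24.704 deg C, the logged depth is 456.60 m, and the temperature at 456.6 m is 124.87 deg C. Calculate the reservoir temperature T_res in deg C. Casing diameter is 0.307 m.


Step 1: grad = (T_d1 - T_surf)/d1 * 1000 = (124.87 - 24.704)/456.6 * 1000 = 219.3736 deg C/km
Step 2: T_res = T_surf + grad*d2/1000 = 24.704 + 219.3736*2682.1/1000 = 613.09 deg C
T_res = 613.09 deg C


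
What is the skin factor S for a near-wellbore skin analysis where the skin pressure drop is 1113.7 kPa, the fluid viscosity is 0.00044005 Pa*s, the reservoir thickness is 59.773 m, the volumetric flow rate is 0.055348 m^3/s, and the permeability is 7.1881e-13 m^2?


S = dP_s * 1000 * 2*pi*k*hr / (q*mu)
S = 1113.7 * 1000 * 2*pi*7.1881e-13*59.773 / (0.055348*0.00044005)
S = 12.344


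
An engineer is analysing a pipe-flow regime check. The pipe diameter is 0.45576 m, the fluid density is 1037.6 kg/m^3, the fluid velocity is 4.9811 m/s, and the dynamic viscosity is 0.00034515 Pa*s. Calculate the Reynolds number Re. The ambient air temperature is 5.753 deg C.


Re = rho * vel * D / mu
Re = 1037.6 * 4.9811 * 0.45576 / 0.00034515
Re = 6.8247e+06


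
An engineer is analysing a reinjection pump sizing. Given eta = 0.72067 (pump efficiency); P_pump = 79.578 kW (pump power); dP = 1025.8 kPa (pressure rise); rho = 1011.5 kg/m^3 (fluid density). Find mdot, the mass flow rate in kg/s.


mdot = P_pump * rho * eta / dP
mdot = 79.578 * 1011.5 * 0.72067 / 1025.8
mdot = 56.550 kg/s


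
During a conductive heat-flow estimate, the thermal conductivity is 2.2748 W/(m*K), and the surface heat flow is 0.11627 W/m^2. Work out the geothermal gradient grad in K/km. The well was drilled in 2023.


grad = q * 1000 / k
grad = 0.11627 * 1000 / 2.2748
grad = 51.11219 deg C/km
Convert: 51.11219 deg C/km * 1.0 = 51.112 K/km
grad = 51.112 K/km


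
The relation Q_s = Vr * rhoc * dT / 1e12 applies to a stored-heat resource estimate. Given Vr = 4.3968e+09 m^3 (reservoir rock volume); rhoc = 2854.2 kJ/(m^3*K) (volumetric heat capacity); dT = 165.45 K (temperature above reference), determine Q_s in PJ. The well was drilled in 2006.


Q_s = Vr * rhoc * dT / 1e12
Q_s = 4.3968e+09 * 2854.2 * 165.45 / 1e12
Q_s = 2076.3 PJ


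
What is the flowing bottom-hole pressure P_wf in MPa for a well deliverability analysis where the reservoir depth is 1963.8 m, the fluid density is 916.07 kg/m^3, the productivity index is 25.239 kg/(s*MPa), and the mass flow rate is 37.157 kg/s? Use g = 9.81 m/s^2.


Step 1: P_i = rho*g*h/1e6 = 916.07*9.81*1963.8/1e6 = 17.64798 MPa
Step 2: P_wf = P_i - mdot/PI = 17.64798 - 37.157/25.239 = 16.176 MPa
P_wf = 16.176 MPa


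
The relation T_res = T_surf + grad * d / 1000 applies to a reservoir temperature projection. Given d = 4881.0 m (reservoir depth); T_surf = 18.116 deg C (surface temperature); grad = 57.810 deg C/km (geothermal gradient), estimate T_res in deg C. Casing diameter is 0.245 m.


T_res = T_surf + grad * d / 1000
T_res = 18.116 + 57.810 * 4881.0 / 1000
T_res = 300.29 deg C


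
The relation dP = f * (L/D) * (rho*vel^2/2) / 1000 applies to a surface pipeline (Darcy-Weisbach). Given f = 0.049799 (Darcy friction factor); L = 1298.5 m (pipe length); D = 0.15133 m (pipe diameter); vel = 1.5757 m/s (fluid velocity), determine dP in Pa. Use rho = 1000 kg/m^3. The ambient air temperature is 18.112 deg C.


dP = f * (L/D) * (rho*vel^2/2) / 1000
dP = 0.049799 * (1298.5/0.15133) * (1000*1.5757^2/2) / 1000
dP = 530.4624 kPa
Convert: 530.4624 kPa * 1000.0 = 5.3046e+05 Pa
dP = 5.3046e+05 Pa


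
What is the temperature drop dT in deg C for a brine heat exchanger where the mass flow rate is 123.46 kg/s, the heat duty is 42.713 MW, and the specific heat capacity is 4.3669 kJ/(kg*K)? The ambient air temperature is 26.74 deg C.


dT = Q * 1000 / (mdot * cp)
dT = 42.713 * 1000 / (123.46 * 4.3669)
dT = 79.22469 K
Convert (temperature difference, 1 K = 1 deg C): 79.22469 K = 79.22469 deg C
dT = 79.225 deg C


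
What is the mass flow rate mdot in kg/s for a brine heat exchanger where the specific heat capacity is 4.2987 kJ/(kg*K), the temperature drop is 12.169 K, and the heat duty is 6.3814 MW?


mdot = Q * 1000 / (cp * dT)
mdot = 6.3814 * 1000 / (4.2987 * 12.169)
mdot = 121.99 kg/s


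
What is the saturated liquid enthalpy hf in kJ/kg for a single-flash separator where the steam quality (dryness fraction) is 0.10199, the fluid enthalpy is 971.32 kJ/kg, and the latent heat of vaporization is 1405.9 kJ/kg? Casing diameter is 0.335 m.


hf = h - x * hfg
hf = 971.32 - 0.10199 * 1405.9
hf = 827.93 kJ/kg


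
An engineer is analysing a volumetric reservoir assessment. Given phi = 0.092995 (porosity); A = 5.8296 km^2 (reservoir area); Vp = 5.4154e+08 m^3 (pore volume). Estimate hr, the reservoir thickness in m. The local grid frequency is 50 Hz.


hr = Vp / (A * 1e6 * phi)
hr = 5.4154e+08 / (5.8296 * 1e6 * 0.092995)
hr = 998.92 m


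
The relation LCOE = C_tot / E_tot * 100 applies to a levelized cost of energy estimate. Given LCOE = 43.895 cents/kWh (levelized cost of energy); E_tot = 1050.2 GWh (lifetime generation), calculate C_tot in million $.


C_tot = LCOE / 100 * E_tot
C_tot = 43.895 / 100 * 1050.2
C_tot = 460.99 million $


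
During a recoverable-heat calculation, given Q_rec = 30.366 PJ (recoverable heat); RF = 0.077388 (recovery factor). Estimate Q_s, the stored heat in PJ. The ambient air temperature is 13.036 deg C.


Q_s = Q_rec / RF
Q_s = 30.366 / 0.077388
Q_s = 392.39 PJ


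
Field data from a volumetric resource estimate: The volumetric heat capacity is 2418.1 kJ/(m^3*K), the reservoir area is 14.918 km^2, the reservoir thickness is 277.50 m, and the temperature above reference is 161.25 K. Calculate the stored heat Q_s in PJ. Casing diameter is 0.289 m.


Step 1: Vr = A*1e6*hr = 14.918*1e6*277.5 = 4.139745e+09 m^3
Step 2: Q_s = Vr*rhoc*dT/1e12 = 4.139745e+09*2418.1*161.25/1e12 = 1614.2 PJ
Q_s = 1614.2 PJ


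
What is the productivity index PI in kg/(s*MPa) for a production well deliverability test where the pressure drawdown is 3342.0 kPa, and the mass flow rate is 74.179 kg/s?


PI = mdot * 1000 / dP
PI = 74.179 * 1000 / 3342.0
PI = 22.196 kg/(s*MPa)


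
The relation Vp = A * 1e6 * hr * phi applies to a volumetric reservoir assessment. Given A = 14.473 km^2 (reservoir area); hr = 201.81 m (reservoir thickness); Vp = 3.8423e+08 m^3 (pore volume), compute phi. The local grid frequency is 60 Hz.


phi = Vp / (A * 1e6 * hr)
phi = 3.8423e+08 / (14.473 * 1e6 * 201.81)
phi = 0.13155


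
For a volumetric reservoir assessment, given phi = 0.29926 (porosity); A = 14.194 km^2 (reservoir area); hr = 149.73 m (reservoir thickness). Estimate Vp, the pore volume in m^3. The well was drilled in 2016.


Vp = A * 1e6 * hr * phi
Vp = 14.194 * 1e6 * 149.73 * 0.29926
Vp = 6.3601e+08 m^3


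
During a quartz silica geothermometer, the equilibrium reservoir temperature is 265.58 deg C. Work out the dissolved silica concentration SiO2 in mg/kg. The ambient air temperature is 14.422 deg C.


SiO2 = 10^(5.19 - 1309/(T_eq + 273.15))
SiO2 = 10^(5.19 - 1309/(265.58 + 273.15))
SiO2 = 575.72 mg/kg


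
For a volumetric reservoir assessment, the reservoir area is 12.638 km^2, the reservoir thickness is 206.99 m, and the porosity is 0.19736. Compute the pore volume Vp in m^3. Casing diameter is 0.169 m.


Vp = A * 1e6 * hr * phi
Vp = 12.638 * 1e6 * 206.99 * 0.19736
Vp = 5.1628e+08 m^3


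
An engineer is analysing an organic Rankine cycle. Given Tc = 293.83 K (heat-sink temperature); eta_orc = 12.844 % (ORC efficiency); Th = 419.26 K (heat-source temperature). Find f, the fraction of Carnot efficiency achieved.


f = (eta_orc/100) / (1 - Tc/Th)
f = (12.844/100) / (1 - 293.83/419.26)
f = 0.42932


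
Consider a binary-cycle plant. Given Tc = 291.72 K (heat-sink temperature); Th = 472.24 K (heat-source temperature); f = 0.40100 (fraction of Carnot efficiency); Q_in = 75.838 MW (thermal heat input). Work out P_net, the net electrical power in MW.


Step 1: eta = (1 - Tc/Th)*f = (1 - 291.72/472.24)*0.401 = 0.1532876
Step 2: P_net = eta * Q_in = 0.1532876 * 75.838 = 11.625 MW
P_net = 11.625 MW


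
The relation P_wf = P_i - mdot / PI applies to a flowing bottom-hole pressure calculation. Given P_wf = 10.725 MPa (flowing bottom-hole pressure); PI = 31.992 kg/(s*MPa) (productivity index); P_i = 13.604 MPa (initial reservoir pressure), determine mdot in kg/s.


mdot = (P_i - P_wf) * PI
mdot = (13.604 - 10.725) * 31.992
mdot = 92.105 kg/s


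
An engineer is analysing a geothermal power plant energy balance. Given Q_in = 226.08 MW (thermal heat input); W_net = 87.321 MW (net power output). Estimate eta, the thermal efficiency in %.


eta = W_net / Q_in * 100
eta = 87.321 / 226.08 * 100
eta = 38.624 %


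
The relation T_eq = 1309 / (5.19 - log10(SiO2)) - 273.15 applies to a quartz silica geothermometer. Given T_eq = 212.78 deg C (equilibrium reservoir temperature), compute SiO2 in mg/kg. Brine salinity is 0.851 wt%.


SiO2 = 10^(5.19 - 1309/(T_eq + 273.15))
SiO2 = 10^(5.19 - 1309/(212.78 + 273.15))
SiO2 = 313.47 mg/kg


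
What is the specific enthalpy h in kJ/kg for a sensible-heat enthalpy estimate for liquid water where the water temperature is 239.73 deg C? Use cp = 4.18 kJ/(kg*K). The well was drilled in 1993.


h = cp * T
h = 4.18 * 239.73
h = 1002.1 kJ/kg


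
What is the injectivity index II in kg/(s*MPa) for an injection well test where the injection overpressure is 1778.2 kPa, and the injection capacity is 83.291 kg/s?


II = mdot * 1000 / dP
II = 83.291 * 1000 / 1778.2
II = 46.840 kg/(s*MPa)


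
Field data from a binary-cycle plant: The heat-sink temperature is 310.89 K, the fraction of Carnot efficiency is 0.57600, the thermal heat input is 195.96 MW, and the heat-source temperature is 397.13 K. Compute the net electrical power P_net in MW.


Step 1: eta = (1 - Tc/Th)*f = (1 - 310.89/397.13)*0.576 = 0.1250831
Step 2: P_net = eta * Q_in = 0.1250831 * 195.96 = 24.511 MW
P_net = 24.511 MW


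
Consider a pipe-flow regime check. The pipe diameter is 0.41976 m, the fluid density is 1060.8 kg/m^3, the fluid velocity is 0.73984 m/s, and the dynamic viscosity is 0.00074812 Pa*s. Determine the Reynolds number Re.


Re = rho * vel * D / mu
Re = 1060.8 * 0.73984 * 0.41976 / 0.00074812
Re = 4.4035e+05
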